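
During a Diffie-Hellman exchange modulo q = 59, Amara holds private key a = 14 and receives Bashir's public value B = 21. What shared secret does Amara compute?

Shared key K = 21^14 mod 59.
21^1 ≡ 21 (mod 59)
21^2 = (21^1)^2 ≡ 21^2 = 441 ≡ 28 (mod 59)
21^4 = (21^2)^2 ≡ 28^2 = 784 ≡ 17 (mod 59)
21^8 = (21^4)^2 ≡ 17^2 = 289 ≡ 53 (mod 59)
21^14 = 21^8 · 21^4 · 21^2 ≡ 53 · 17 · 28 ≡ 35 (mod 59).

35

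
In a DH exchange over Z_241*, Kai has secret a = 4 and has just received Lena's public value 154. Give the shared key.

Shared key K = 154^4 mod 241.
154^1 ≡ 154 (mod 241)
154^2 = (154^1)^2 ≡ 154^2 = 23716 ≡ 98 (mod 241)
154^4 = (154^2)^2 ≡ 98^2 = 9604 ≡ 205 (mod 241)

205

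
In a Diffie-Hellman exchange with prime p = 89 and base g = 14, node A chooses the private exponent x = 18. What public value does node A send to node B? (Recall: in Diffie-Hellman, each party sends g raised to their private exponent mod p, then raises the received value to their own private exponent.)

49

Public value = 14^18 mod 89.
14^1 ≡ 14 (mod 89)
14^2 = (14^1)^2 ≡ 14^2 = 196 ≡ 18 (mod 89)
14^4 = (14^2)^2 ≡ 18^2 = 324 ≡ 57 (mod 89)
14^8 = (14^4)^2 ≡ 57^2 = 3249 ≡ 45 (mod 89)
14^16 = (14^8)^2 ≡ 45^2 = 2025 ≡ 67 (mod 89)
14^18 = 14^16 · 14^2 ≡ 67 · 18 ≡ 49 (mod 89).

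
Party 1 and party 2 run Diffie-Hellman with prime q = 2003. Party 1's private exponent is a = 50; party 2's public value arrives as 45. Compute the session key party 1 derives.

Shared key K = 45^50 mod 2003.
45^1 ≡ 45 (mod 2003)
45^2 = (45^1)^2 ≡ 45^2 = 2025 ≡ 22 (mod 2003)
45^4 = (45^2)^2 ≡ 22^2 = 484 ≡ 484 (mod 2003)
45^8 = (45^4)^2 ≡ 484^2 = 234256 ≡ 1908 (mod 2003)
45^16 = (45^8)^2 ≡ 1908^2 = 3640464 ≡ 1013 (mod 2003)
45^32 = (45^16)^2 ≡ 1013^2 = 1026169 ≡ 633 (mod 2003)
45^50 = 45^32 · 45^16 · 45^2 ≡ 633 · 1013 · 22 ≡ 1912 (mod 2003).

1912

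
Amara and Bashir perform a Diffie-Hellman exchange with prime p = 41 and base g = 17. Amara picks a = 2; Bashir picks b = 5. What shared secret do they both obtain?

Bashir sends B = g^b mod p = 17^5 mod 41.
17^1 ≡ 17 (mod 41)
17^2 = (17^1)^2 ≡ 17^2 = 289 ≡ 2 (mod 41)
17^4 = (17^2)^2 ≡ 2^2 = 4 ≡ 4 (mod 41)
17^5 = 17^4 · 17^1 ≡ 4 · 17 ≡ 27 (mod 41).
So B = 27. Amara then computes K = B^a mod p = 27^2 mod 41.
27^1 ≡ 27 (mod 41)
27^2 = (27^1)^2 ≡ 27^2 = 729 ≡ 32 (mod 41)

32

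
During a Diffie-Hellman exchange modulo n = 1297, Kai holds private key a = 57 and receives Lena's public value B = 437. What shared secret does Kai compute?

304

Shared key K = 437^57 mod 1297.
437^1 ≡ 437 (mod 1297)
437^2 = (437^1)^2 ≡ 437^2 = 190969 ≡ 310 (mod 1297)
437^4 = (437^2)^2 ≡ 310^2 = 96100 ≡ 122 (mod 1297)
437^8 = (437^4)^2 ≡ 122^2 = 14884 ≡ 617 (mod 1297)
437^16 = (437^8)^2 ≡ 617^2 = 380689 ≡ 668 (mod 1297)
437^32 = (437^16)^2 ≡ 668^2 = 446224 ≡ 56 (mod 1297)
437^57 = 437^32 · 437^16 · 437^8 · 437^1 ≡ 56 · 668 · 617 · 437 ≡ 304 (mod 1297).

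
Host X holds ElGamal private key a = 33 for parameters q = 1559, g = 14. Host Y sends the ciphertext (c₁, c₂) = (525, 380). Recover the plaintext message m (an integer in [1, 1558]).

Shared mask s = c₁^a mod q = 525^33 mod 1559.
525^1 ≡ 525 (mod 1559)
525^2 = (525^1)^2 ≡ 525^2 = 275625 ≡ 1241 (mod 1559)
525^4 = (525^2)^2 ≡ 1241^2 = 1540081 ≡ 1348 (mod 1559)
525^8 = (525^4)^2 ≡ 1348^2 = 1817104 ≡ 869 (mod 1559)
525^16 = (525^8)^2 ≡ 869^2 = 755161 ≡ 605 (mod 1559)
525^32 = (525^16)^2 ≡ 605^2 = 366025 ≡ 1219 (mod 1559)
525^33 = 525^32 · 525^1 ≡ 1219 · 525 ≡ 785 (mod 1559).
So s = 785; s⁻¹ ≡ 1134 (mod 1559).
m = c₂ · s⁻¹ mod 1559 = 380 · 1134 mod 1559 = 636.

636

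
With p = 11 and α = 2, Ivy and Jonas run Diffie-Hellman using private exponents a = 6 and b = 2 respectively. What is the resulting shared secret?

4

Ivy sends A = α^a mod p = 2^6 mod 11.
2^1 ≡ 2 (mod 11)
2^2 = (2^1)^2 ≡ 2^2 = 4 ≡ 4 (mod 11)
2^4 = (2^2)^2 ≡ 4^2 = 16 ≡ 5 (mod 11)
2^6 = 2^4 · 2^2 ≡ 5 · 4 ≡ 9 (mod 11).
So A = 9. Jonas then computes K = A^b mod p = 9^2 mod 11.
9^1 ≡ 9 (mod 11)
9^2 = (9^1)^2 ≡ 9^2 = 81 ≡ 4 (mod 11)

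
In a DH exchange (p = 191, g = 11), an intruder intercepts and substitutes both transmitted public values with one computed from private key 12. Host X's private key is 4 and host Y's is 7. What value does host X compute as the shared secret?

Host X receives an intruder's public value M = 11^12 mod 191 instead of the honest one.
11^1 ≡ 11 (mod 191)
11^2 = (11^1)^2 ≡ 11^2 = 121 ≡ 121 (mod 191)
11^4 = (11^2)^2 ≡ 121^2 = 14641 ≡ 125 (mod 191)
11^8 = (11^4)^2 ≡ 125^2 = 15625 ≡ 154 (mod 191)
11^12 = 11^8 · 11^4 ≡ 154 · 125 ≡ 150 (mod 191).
So M = 150. Host X computes K = M^4 mod 191.
150^1 ≡ 150 (mod 191)
150^2 = (150^1)^2 ≡ 150^2 = 22500 ≡ 153 (mod 191)
150^4 = (150^2)^2 ≡ 153^2 = 23409 ≡ 107 (mod 191)

107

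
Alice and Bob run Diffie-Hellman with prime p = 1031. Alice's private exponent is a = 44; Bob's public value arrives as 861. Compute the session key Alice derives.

320

Shared key K = 861^44 mod 1031.
861^1 ≡ 861 (mod 1031)
861^2 = (861^1)^2 ≡ 861^2 = 741321 ≡ 32 (mod 1031)
861^4 = (861^2)^2 ≡ 32^2 = 1024 ≡ 1024 (mod 1031)
861^8 = (861^4)^2 ≡ 1024^2 = 1048576 ≡ 49 (mod 1031)
861^16 = (861^8)^2 ≡ 49^2 = 2401 ≡ 339 (mod 1031)
861^32 = (861^16)^2 ≡ 339^2 = 114921 ≡ 480 (mod 1031)
861^44 = 861^32 · 861^8 · 861^4 ≡ 480 · 49 · 1024 ≡ 320 (mod 1031).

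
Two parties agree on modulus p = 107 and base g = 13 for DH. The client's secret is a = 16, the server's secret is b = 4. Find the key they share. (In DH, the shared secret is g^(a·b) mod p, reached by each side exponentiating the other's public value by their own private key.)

The server sends B = g^b mod p = 13^4 mod 107.
13^1 ≡ 13 (mod 107)
13^2 = (13^1)^2 ≡ 13^2 = 169 ≡ 62 (mod 107)
13^4 = (13^2)^2 ≡ 62^2 = 3844 ≡ 99 (mod 107)
So B = 99. The client then computes K = B^a mod p = 99^16 mod 107.
99^1 ≡ 99 (mod 107)
99^2 = (99^1)^2 ≡ 99^2 = 9801 ≡ 64 (mod 107)
99^4 = (99^2)^2 ≡ 64^2 = 4096 ≡ 30 (mod 107)
99^8 = (99^4)^2 ≡ 30^2 = 900 ≡ 44 (mod 107)
99^16 = (99^8)^2 ≡ 44^2 = 1936 ≡ 10 (mod 107)

10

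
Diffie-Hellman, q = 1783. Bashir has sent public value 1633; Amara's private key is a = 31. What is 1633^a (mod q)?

Shared key K = 1633^31 mod 1783.
1633^1 ≡ 1633 (mod 1783)
1633^2 = (1633^1)^2 ≡ 1633^2 = 2666689 ≡ 1104 (mod 1783)
1633^4 = (1633^2)^2 ≡ 1104^2 = 1218816 ≡ 1027 (mod 1783)
1633^8 = (1633^4)^2 ≡ 1027^2 = 1054729 ≡ 976 (mod 1783)
1633^16 = (1633^8)^2 ≡ 976^2 = 952576 ≡ 454 (mod 1783)
1633^31 = 1633^16 · 1633^8 · 1633^4 · 1633^2 · 1633^1 ≡ 454 · 976 · 1027 · 1104 · 1633 ≡ 1027 (mod 1783).

1027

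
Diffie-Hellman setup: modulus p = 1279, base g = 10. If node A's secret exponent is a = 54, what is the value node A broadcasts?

796

Public value = 10^54 mod 1279.
10^1 ≡ 10 (mod 1279)
10^2 = (10^1)^2 ≡ 10^2 = 100 ≡ 100 (mod 1279)
10^4 = (10^2)^2 ≡ 100^2 = 10000 ≡ 1047 (mod 1279)
10^8 = (10^4)^2 ≡ 1047^2 = 1096209 ≡ 106 (mod 1279)
10^16 = (10^8)^2 ≡ 106^2 = 11236 ≡ 1004 (mod 1279)
10^32 = (10^16)^2 ≡ 1004^2 = 1008016 ≡ 164 (mod 1279)
10^54 = 10^32 · 10^16 · 10^4 · 10^2 ≡ 164 · 1004 · 1047 · 100 ≡ 796 (mod 1279).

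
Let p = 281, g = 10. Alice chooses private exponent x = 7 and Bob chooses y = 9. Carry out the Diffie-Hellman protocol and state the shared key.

53

Bob sends B = g^y mod p = 10^9 mod 281.
10^1 ≡ 10 (mod 281)
10^2 = (10^1)^2 ≡ 10^2 = 100 ≡ 100 (mod 281)
10^4 = (10^2)^2 ≡ 100^2 = 10000 ≡ 165 (mod 281)
10^8 = (10^4)^2 ≡ 165^2 = 27225 ≡ 249 (mod 281)
10^9 = 10^8 · 10^1 ≡ 249 · 10 ≡ 242 (mod 281).
So B = 242. Alice then computes K = B^x mod p = 242^7 mod 281.
242^1 ≡ 242 (mod 281)
242^2 = (242^1)^2 ≡ 242^2 = 58564 ≡ 116 (mod 281)
242^4 = (242^2)^2 ≡ 116^2 = 13456 ≡ 249 (mod 281)
242^7 = 242^4 · 242^2 · 242^1 ≡ 249 · 116 · 242 ≡ 53 (mod 281).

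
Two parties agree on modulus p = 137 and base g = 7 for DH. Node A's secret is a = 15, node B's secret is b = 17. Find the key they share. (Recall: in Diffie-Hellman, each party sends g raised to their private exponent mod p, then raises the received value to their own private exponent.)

37

Node A sends A = g^a mod p = 7^15 mod 137.
7^1 ≡ 7 (mod 137)
7^2 = (7^1)^2 ≡ 7^2 = 49 ≡ 49 (mod 137)
7^4 = (7^2)^2 ≡ 49^2 = 2401 ≡ 72 (mod 137)
7^8 = (7^4)^2 ≡ 72^2 = 5184 ≡ 115 (mod 137)
7^15 = 7^8 · 7^4 · 7^2 · 7^1 ≡ 115 · 72 · 49 · 7 ≡ 30 (mod 137).
So A = 30. Node B then computes K = A^b mod p = 30^17 mod 137.
30^1 ≡ 30 (mod 137)
30^2 = (30^1)^2 ≡ 30^2 = 900 ≡ 78 (mod 137)
30^4 = (30^2)^2 ≡ 78^2 = 6084 ≡ 56 (mod 137)
30^8 = (30^4)^2 ≡ 56^2 = 3136 ≡ 122 (mod 137)
30^16 = (30^8)^2 ≡ 122^2 = 14884 ≡ 88 (mod 137)
30^17 = 30^16 · 30^1 ≡ 88 · 30 ≡ 37 (mod 137).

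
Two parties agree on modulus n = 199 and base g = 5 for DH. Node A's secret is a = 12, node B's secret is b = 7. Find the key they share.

18

Node A sends A = g^a mod n = 5^12 mod 199.
5^1 ≡ 5 (mod 199)
5^2 = (5^1)^2 ≡ 5^2 = 25 ≡ 25 (mod 199)
5^4 = (5^2)^2 ≡ 25^2 = 625 ≡ 28 (mod 199)
5^8 = (5^4)^2 ≡ 28^2 = 784 ≡ 187 (mod 199)
5^12 = 5^8 · 5^4 ≡ 187 · 28 ≡ 62 (mod 199).
So A = 62. Node B then computes K = A^b mod n = 62^7 mod 199.
62^1 ≡ 62 (mod 199)
62^2 = (62^1)^2 ≡ 62^2 = 3844 ≡ 63 (mod 199)
62^4 = (62^2)^2 ≡ 63^2 = 3969 ≡ 188 (mod 199)
62^7 = 62^4 · 62^2 · 62^1 ≡ 188 · 63 · 62 ≡ 18 (mod 199).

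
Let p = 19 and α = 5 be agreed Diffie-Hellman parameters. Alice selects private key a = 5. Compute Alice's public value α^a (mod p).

Public value = 5^5 (mod 19).
5^1 ≡ 5 (mod 19)
5^2 = (5^1)^2 ≡ 5^2 = 25 ≡ 6 (mod 19)
5^4 = (5^2)^2 ≡ 6^2 = 36 ≡ 17 (mod 19)
5^5 = 5^4 · 5^1 ≡ 17 · 5 ≡ 9 (mod 19).

9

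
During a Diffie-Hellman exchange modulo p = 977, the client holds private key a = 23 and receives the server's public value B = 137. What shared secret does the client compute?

801

Shared key K = 137^23 mod 977.
137^1 ≡ 137 (mod 977)
137^2 = (137^1)^2 ≡ 137^2 = 18769 ≡ 206 (mod 977)
137^4 = (137^2)^2 ≡ 206^2 = 42436 ≡ 425 (mod 977)
137^8 = (137^4)^2 ≡ 425^2 = 180625 ≡ 857 (mod 977)
137^16 = (137^8)^2 ≡ 857^2 = 734449 ≡ 722 (mod 977)
137^23 = 137^16 · 137^4 · 137^2 · 137^1 ≡ 722 · 425 · 206 · 137 ≡ 801 (mod 977).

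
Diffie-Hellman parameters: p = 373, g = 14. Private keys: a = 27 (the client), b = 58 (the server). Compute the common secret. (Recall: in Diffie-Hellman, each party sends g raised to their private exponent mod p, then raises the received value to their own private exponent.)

332

The server sends B = g^b mod p = 14^58 mod 373.
14^1 ≡ 14 (mod 373)
14^2 = (14^1)^2 ≡ 14^2 = 196 ≡ 196 (mod 373)
14^4 = (14^2)^2 ≡ 196^2 = 38416 ≡ 370 (mod 373)
14^8 = (14^4)^2 ≡ 370^2 = 136900 ≡ 9 (mod 373)
14^16 = (14^8)^2 ≡ 9^2 = 81 ≡ 81 (mod 373)
14^32 = (14^16)^2 ≡ 81^2 = 6561 ≡ 220 (mod 373)
14^58 = 14^32 · 14^16 · 14^8 · 14^2 ≡ 220 · 81 · 9 · 196 ≡ 278 (mod 373).
So B = 278. The client then computes K = B^a mod p = 278^27 mod 373.
278^1 ≡ 278 (mod 373)
278^2 = (278^1)^2 ≡ 278^2 = 77284 ≡ 73 (mod 373)
278^4 = (278^2)^2 ≡ 73^2 = 5329 ≡ 107 (mod 373)
278^8 = (278^4)^2 ≡ 107^2 = 11449 ≡ 259 (mod 373)
278^16 = (278^8)^2 ≡ 259^2 = 67081 ≡ 314 (mod 373)
278^27 = 278^16 · 278^8 · 278^2 · 278^1 ≡ 314 · 259 · 73 · 278 ≡ 332 (mod 373).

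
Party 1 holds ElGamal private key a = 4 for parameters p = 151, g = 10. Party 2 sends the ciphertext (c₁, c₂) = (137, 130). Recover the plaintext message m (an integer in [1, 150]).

119

Shared mask s = c₁^a mod p = 137^4 mod 151.
137^1 ≡ 137 (mod 151)
137^2 = (137^1)^2 ≡ 137^2 = 18769 ≡ 45 (mod 151)
137^4 = (137^2)^2 ≡ 45^2 = 2025 ≡ 62 (mod 151)
So s = 62; s⁻¹ ≡ 95 (mod 151).
m = c₂ · s⁻¹ mod 151 = 130 · 95 mod 151 = 119.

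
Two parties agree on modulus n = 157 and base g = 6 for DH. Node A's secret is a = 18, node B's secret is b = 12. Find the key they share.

Node A sends A = g^a mod n = 6^18 mod 157.
6^1 ≡ 6 (mod 157)
6^2 = (6^1)^2 ≡ 6^2 = 36 ≡ 36 (mod 157)
6^4 = (6^2)^2 ≡ 36^2 = 1296 ≡ 40 (mod 157)
6^8 = (6^4)^2 ≡ 40^2 = 1600 ≡ 30 (mod 157)
6^16 = (6^8)^2 ≡ 30^2 = 900 ≡ 115 (mod 157)
6^18 = 6^16 · 6^2 ≡ 115 · 36 ≡ 58 (mod 157).
So A = 58. Node B then computes K = A^b mod n = 58^12 mod 157.
58^1 ≡ 58 (mod 157)
58^2 = (58^1)^2 ≡ 58^2 = 3364 ≡ 67 (mod 157)
58^4 = (58^2)^2 ≡ 67^2 = 4489 ≡ 93 (mod 157)
58^8 = (58^4)^2 ≡ 93^2 = 8649 ≡ 14 (mod 157)
58^12 = 58^8 · 58^4 ≡ 14 · 93 ≡ 46 (mod 157).

46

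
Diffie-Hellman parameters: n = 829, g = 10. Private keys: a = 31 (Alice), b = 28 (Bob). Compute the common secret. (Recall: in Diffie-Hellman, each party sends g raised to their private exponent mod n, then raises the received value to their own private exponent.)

272

Alice sends A = g^a mod n = 10^31 mod 829.
10^1 ≡ 10 (mod 829)
10^2 = (10^1)^2 ≡ 10^2 = 100 ≡ 100 (mod 829)
10^4 = (10^2)^2 ≡ 100^2 = 10000 ≡ 52 (mod 829)
10^8 = (10^4)^2 ≡ 52^2 = 2704 ≡ 217 (mod 829)
10^16 = (10^8)^2 ≡ 217^2 = 47089 ≡ 665 (mod 829)
10^31 = 10^16 · 10^8 · 10^4 · 10^2 · 10^1 ≡ 665 · 217 · 52 · 100 · 10 ≡ 700 (mod 829).
So A = 700. Bob then computes K = A^b mod n = 700^28 mod 829.
700^1 ≡ 700 (mod 829)
700^2 = (700^1)^2 ≡ 700^2 = 490000 ≡ 61 (mod 829)
700^4 = (700^2)^2 ≡ 61^2 = 3721 ≡ 405 (mod 829)
700^8 = (700^4)^2 ≡ 405^2 = 164025 ≡ 712 (mod 829)
700^16 = (700^8)^2 ≡ 712^2 = 506944 ≡ 425 (mod 829)
700^28 = 700^16 · 700^8 · 700^4 ≡ 425 · 712 · 405 ≡ 272 (mod 829).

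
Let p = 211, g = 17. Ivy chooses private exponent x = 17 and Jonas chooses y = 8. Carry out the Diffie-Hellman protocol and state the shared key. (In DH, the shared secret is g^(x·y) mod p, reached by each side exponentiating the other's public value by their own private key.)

Jonas sends B = g^y mod p = 17^8 mod 211.
17^1 ≡ 17 (mod 211)
17^2 = (17^1)^2 ≡ 17^2 = 289 ≡ 78 (mod 211)
17^4 = (17^2)^2 ≡ 78^2 = 6084 ≡ 176 (mod 211)
17^8 = (17^4)^2 ≡ 176^2 = 30976 ≡ 170 (mod 211)
So B = 170. Ivy then computes K = B^x mod p = 170^17 mod 211.
170^1 ≡ 170 (mod 211)
170^2 = (170^1)^2 ≡ 170^2 = 28900 ≡ 204 (mod 211)
170^4 = (170^2)^2 ≡ 204^2 = 41616 ≡ 49 (mod 211)
170^8 = (170^4)^2 ≡ 49^2 = 2401 ≡ 80 (mod 211)
170^16 = (170^8)^2 ≡ 80^2 = 6400 ≡ 70 (mod 211)
170^17 = 170^16 · 170^1 ≡ 70 · 170 ≡ 84 (mod 211).

84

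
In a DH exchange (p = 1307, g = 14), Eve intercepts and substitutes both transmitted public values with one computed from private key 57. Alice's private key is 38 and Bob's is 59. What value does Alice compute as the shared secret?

959

Alice receives Eve's public value M = 14^57 mod 1307 instead of the honest one.
14^1 ≡ 14 (mod 1307)
14^2 = (14^1)^2 ≡ 14^2 = 196 ≡ 196 (mod 1307)
14^4 = (14^2)^2 ≡ 196^2 = 38416 ≡ 513 (mod 1307)
14^8 = (14^4)^2 ≡ 513^2 = 263169 ≡ 462 (mod 1307)
14^16 = (14^8)^2 ≡ 462^2 = 213444 ≡ 403 (mod 1307)
14^32 = (14^16)^2 ≡ 403^2 = 162409 ≡ 341 (mod 1307)
14^57 = 14^32 · 14^16 · 14^8 · 14^1 ≡ 341 · 403 · 462 · 14 ≡ 474 (mod 1307).
So M = 474. Alice computes K = M^38 mod 1307.
474^1 ≡ 474 (mod 1307)
474^2 = (474^1)^2 ≡ 474^2 = 224676 ≡ 1179 (mod 1307)
474^4 = (474^2)^2 ≡ 1179^2 = 1390041 ≡ 700 (mod 1307)
474^8 = (474^4)^2 ≡ 700^2 = 490000 ≡ 1182 (mod 1307)
474^16 = (474^8)^2 ≡ 1182^2 = 1397124 ≡ 1248 (mod 1307)
474^32 = (474^16)^2 ≡ 1248^2 = 1557504 ≡ 867 (mod 1307)
474^38 = 474^32 · 474^4 · 474^2 ≡ 867 · 700 · 1179 ≡ 959 (mod 1307).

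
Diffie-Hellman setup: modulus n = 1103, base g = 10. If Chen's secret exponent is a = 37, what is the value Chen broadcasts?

Public value = 10^{37} \pmod{1103}.
10^1 ≡ 10 (mod 1103)
10^2 = (10^1)^2 ≡ 10^2 = 100 ≡ 100 (mod 1103)
10^4 = (10^2)^2 ≡ 100^2 = 10000 ≡ 73 (mod 1103)
10^8 = (10^4)^2 ≡ 73^2 = 5329 ≡ 917 (mod 1103)
10^16 = (10^8)^2 ≡ 917^2 = 840889 ≡ 403 (mod 1103)
10^32 = (10^16)^2 ≡ 403^2 = 162409 ≡ 268 (mod 1103)
10^37 = 10^32 · 10^4 · 10^1 ≡ 268 · 73 · 10 ≡ 409 (mod 1103).

409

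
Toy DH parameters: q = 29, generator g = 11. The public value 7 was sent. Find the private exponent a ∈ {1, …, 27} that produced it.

Try successive powers of 11 modulo 29:
11^1 ≡ 11
11^2 ≡ 5
11^3 ≡ 26
11^4 ≡ 25
11^5 ≡ 14
11^6 ≡ 9
11^7 ≡ 12
11^8 ≡ 16
11^9 ≡ 2
11^10 ≡ 22
11^11 ≡ 10
11^12 ≡ 23
11^13 ≡ 21
11^14 ≡ 28
11^15 ≡ 18
11^16 ≡ 24
11^17 ≡ 3
11^18 ≡ 4
11^19 ≡ 15
11^20 ≡ 20
11^21 ≡ 17
11^22 ≡ 13
11^23 ≡ 27
11^24 ≡ 7
Found: a = 24.

24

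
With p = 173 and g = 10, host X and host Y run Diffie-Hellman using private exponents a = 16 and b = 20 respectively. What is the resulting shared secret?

Host X sends A = g^a mod p = 10^16 mod 173.
10^1 ≡ 10 (mod 173)
10^2 = (10^1)^2 ≡ 10^2 = 100 ≡ 100 (mod 173)
10^4 = (10^2)^2 ≡ 100^2 = 10000 ≡ 139 (mod 173)
10^8 = (10^4)^2 ≡ 139^2 = 19321 ≡ 118 (mod 173)
10^16 = (10^8)^2 ≡ 118^2 = 13924 ≡ 84 (mod 173)
So A = 84. Host Y then computes K = A^b mod p = 84^20 mod 173.
84^1 ≡ 84 (mod 173)
84^2 = (84^1)^2 ≡ 84^2 = 7056 ≡ 136 (mod 173)
84^4 = (84^2)^2 ≡ 136^2 = 18496 ≡ 158 (mod 173)
84^8 = (84^4)^2 ≡ 158^2 = 24964 ≡ 52 (mod 173)
84^16 = (84^8)^2 ≡ 52^2 = 2704 ≡ 109 (mod 173)
84^20 = 84^16 · 84^4 ≡ 109 · 158 ≡ 95 (mod 173).

95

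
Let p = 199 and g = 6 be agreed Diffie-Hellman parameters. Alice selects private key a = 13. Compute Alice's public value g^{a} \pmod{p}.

44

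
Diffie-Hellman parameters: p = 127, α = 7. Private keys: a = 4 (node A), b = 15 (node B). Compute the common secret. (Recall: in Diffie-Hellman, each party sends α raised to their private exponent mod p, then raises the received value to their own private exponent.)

Node A sends A = α^a mod p = 7^4 mod 127.
7^1 ≡ 7 (mod 127)
7^2 = (7^1)^2 ≡ 7^2 = 49 ≡ 49 (mod 127)
7^4 = (7^2)^2 ≡ 49^2 = 2401 ≡ 115 (mod 127)
So A = 115. Node B then computes K = A^b mod p = 115^15 mod 127.
115^1 ≡ 115 (mod 127)
115^2 = (115^1)^2 ≡ 115^2 = 13225 ≡ 17 (mod 127)
115^4 = (115^2)^2 ≡ 17^2 = 289 ≡ 35 (mod 127)
115^8 = (115^4)^2 ≡ 35^2 = 1225 ≡ 82 (mod 127)
115^15 = 115^8 · 115^4 · 115^2 · 115^1 ≡ 82 · 35 · 17 · 115 ≡ 117 (mod 127).

117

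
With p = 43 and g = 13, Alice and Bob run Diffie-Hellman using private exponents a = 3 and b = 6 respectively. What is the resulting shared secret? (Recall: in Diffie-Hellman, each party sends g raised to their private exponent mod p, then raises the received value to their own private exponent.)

11

Bob sends B = g^b mod p = 13^6 mod 43.
13^1 ≡ 13 (mod 43)
13^2 = (13^1)^2 ≡ 13^2 = 169 ≡ 40 (mod 43)
13^4 = (13^2)^2 ≡ 40^2 = 1600 ≡ 9 (mod 43)
13^6 = 13^4 · 13^2 ≡ 9 · 40 ≡ 16 (mod 43).
So B = 16. Alice then computes K = B^a mod p = 16^3 mod 43.
16^1 ≡ 16 (mod 43)
16^2 = (16^1)^2 ≡ 16^2 = 256 ≡ 41 (mod 43)
16^3 = 16^2 · 16^1 ≡ 41 · 16 ≡ 11 (mod 43).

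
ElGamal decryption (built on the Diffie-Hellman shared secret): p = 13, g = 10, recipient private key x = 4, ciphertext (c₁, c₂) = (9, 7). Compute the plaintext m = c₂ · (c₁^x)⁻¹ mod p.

Shared mask s = c₁^x mod p = 9^4 mod 13.
9^1 ≡ 9 (mod 13)
9^2 = (9^1)^2 ≡ 9^2 = 81 ≡ 3 (mod 13)
9^4 = (9^2)^2 ≡ 3^2 = 9 ≡ 9 (mod 13)
So s = 9; s⁻¹ ≡ 3 (mod 13).
m = c₂ · s⁻¹ mod 13 = 7 · 3 mod 13 = 8.

8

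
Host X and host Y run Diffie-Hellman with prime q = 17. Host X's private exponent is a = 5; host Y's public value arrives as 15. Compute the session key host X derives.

2

Shared key K = 15^5 mod 17.
15^1 ≡ 15 (mod 17)
15^2 = (15^1)^2 ≡ 15^2 = 225 ≡ 4 (mod 17)
15^4 = (15^2)^2 ≡ 4^2 = 16 ≡ 16 (mod 17)
15^5 = 15^4 · 15^1 ≡ 16 · 15 ≡ 2 (mod 17).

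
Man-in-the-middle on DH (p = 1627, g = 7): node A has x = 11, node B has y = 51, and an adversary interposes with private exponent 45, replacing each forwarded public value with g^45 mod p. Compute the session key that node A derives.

Node A receives an adversary's public value M = 7^45 mod 1627 instead of the honest one.
7^1 ≡ 7 (mod 1627)
7^2 = (7^1)^2 ≡ 7^2 = 49 ≡ 49 (mod 1627)
7^4 = (7^2)^2 ≡ 49^2 = 2401 ≡ 774 (mod 1627)
7^8 = (7^4)^2 ≡ 774^2 = 599076 ≡ 340 (mod 1627)
7^16 = (7^8)^2 ≡ 340^2 = 115600 ≡ 83 (mod 1627)
7^32 = (7^16)^2 ≡ 83^2 = 6889 ≡ 381 (mod 1627)
7^45 = 7^32 · 7^8 · 7^4 · 7^1 ≡ 381 · 340 · 774 · 7 ≡ 595 (mod 1627).
So M = 595. Node A computes K = M^11 mod 1627.
595^1 ≡ 595 (mod 1627)
595^2 = (595^1)^2 ≡ 595^2 = 354025 ≡ 966 (mod 1627)
595^4 = (595^2)^2 ≡ 966^2 = 933156 ≡ 885 (mod 1627)
595^8 = (595^4)^2 ≡ 885^2 = 783225 ≡ 638 (mod 1627)
595^11 = 595^8 · 595^2 · 595^1 ≡ 638 · 966 · 595 ≡ 238 (mod 1627).

238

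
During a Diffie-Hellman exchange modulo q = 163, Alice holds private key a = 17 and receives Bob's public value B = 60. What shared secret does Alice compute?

55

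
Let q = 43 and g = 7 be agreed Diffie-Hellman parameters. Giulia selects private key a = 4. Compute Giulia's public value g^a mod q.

36

Public value = 7^4 mod 43.
7^1 ≡ 7 (mod 43)
7^2 = (7^1)^2 ≡ 7^2 = 49 ≡ 6 (mod 43)
7^4 = (7^2)^2 ≡ 6^2 = 36 ≡ 36 (mod 43)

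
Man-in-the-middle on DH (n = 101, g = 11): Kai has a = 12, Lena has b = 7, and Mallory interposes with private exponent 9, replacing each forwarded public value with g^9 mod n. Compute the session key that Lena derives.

98

Lena receives Mallory's public value M = 11^9 mod 101 instead of the honest one.
11^1 ≡ 11 (mod 101)
11^2 = (11^1)^2 ≡ 11^2 = 121 ≡ 20 (mod 101)
11^4 = (11^2)^2 ≡ 20^2 = 400 ≡ 97 (mod 101)
11^8 = (11^4)^2 ≡ 97^2 = 9409 ≡ 16 (mod 101)
11^9 = 11^8 · 11^1 ≡ 16 · 11 ≡ 75 (mod 101).
So M = 75. Lena computes K = M^7 mod 101.
75^1 ≡ 75 (mod 101)
75^2 = (75^1)^2 ≡ 75^2 = 5625 ≡ 70 (mod 101)
75^4 = (75^2)^2 ≡ 70^2 = 4900 ≡ 52 (mod 101)
75^7 = 75^4 · 75^2 · 75^1 ≡ 52 · 70 · 75 ≡ 98 (mod 101).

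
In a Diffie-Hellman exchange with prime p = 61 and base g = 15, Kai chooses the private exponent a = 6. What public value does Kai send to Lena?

34

Public value = 15^6 (mod 61).
15^1 ≡ 15 (mod 61)
15^2 = (15^1)^2 ≡ 15^2 = 225 ≡ 42 (mod 61)
15^4 = (15^2)^2 ≡ 42^2 = 1764 ≡ 56 (mod 61)
15^6 = 15^4 · 15^2 ≡ 56 · 42 ≡ 34 (mod 61).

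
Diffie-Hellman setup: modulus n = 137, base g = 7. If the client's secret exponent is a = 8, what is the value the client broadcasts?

Public value = 7^8 mod 137.
7^1 ≡ 7 (mod 137)
7^2 = (7^1)^2 ≡ 7^2 = 49 ≡ 49 (mod 137)
7^4 = (7^2)^2 ≡ 49^2 = 2401 ≡ 72 (mod 137)
7^8 = (7^4)^2 ≡ 72^2 = 5184 ≡ 115 (mod 137)

115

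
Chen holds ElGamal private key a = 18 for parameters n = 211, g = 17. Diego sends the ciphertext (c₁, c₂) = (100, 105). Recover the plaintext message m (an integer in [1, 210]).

52

Shared mask s = c₁^a mod n = 100^18 mod 211.
100^1 ≡ 100 (mod 211)
100^2 = (100^1)^2 ≡ 100^2 = 10000 ≡ 83 (mod 211)
100^4 = (100^2)^2 ≡ 83^2 = 6889 ≡ 137 (mod 211)
100^8 = (100^4)^2 ≡ 137^2 = 18769 ≡ 201 (mod 211)
100^16 = (100^8)^2 ≡ 201^2 = 40401 ≡ 100 (mod 211)
100^18 = 100^16 · 100^2 ≡ 100 · 83 ≡ 71 (mod 211).
So s = 71; s⁻¹ ≡ 107 (mod 211).
m = c₂ · s⁻¹ mod 211 = 105 · 107 mod 211 = 52.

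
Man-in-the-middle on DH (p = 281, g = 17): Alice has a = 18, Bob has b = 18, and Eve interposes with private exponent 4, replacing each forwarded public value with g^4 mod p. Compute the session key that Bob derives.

Bob receives Eve's public value M = 17^4 mod 281 instead of the honest one.
17^1 ≡ 17 (mod 281)
17^2 = (17^1)^2 ≡ 17^2 = 289 ≡ 8 (mod 281)
17^4 = (17^2)^2 ≡ 8^2 = 64 ≡ 64 (mod 281)
So M = 64. Bob computes K = M^18 mod 281.
64^1 ≡ 64 (mod 281)
64^2 = (64^1)^2 ≡ 64^2 = 4096 ≡ 162 (mod 281)
64^4 = (64^2)^2 ≡ 162^2 = 26244 ≡ 111 (mod 281)
64^8 = (64^4)^2 ≡ 111^2 = 12321 ≡ 238 (mod 281)
64^16 = (64^8)^2 ≡ 238^2 = 56644 ≡ 163 (mod 281)
64^18 = 64^16 · 64^2 ≡ 163 · 162 ≡ 273 (mod 281).

273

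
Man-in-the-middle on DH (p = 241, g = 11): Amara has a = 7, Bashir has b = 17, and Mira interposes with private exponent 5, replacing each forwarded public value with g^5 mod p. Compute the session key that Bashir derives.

222

Bashir receives Mira's public value M = 11^5 mod 241 instead of the honest one.
11^1 ≡ 11 (mod 241)
11^2 = (11^1)^2 ≡ 11^2 = 121 ≡ 121 (mod 241)
11^4 = (11^2)^2 ≡ 121^2 = 14641 ≡ 181 (mod 241)
11^5 = 11^4 · 11^1 ≡ 181 · 11 ≡ 63 (mod 241).
So M = 63. Bashir computes K = M^17 mod 241.
63^1 ≡ 63 (mod 241)
63^2 = (63^1)^2 ≡ 63^2 = 3969 ≡ 113 (mod 241)
63^4 = (63^2)^2 ≡ 113^2 = 12769 ≡ 237 (mod 241)
63^8 = (63^4)^2 ≡ 237^2 = 56169 ≡ 16 (mod 241)
63^16 = (63^8)^2 ≡ 16^2 = 256 ≡ 15 (mod 241)
63^17 = 63^16 · 63^1 ≡ 15 · 63 ≡ 222 (mod 241).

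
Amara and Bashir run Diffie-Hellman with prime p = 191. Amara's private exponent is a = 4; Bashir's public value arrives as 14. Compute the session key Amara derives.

Shared key K = 14^4 mod 191.
14^1 ≡ 14 (mod 191)
14^2 = (14^1)^2 ≡ 14^2 = 196 ≡ 5 (mod 191)
14^4 = (14^2)^2 ≡ 5^2 = 25 ≡ 25 (mod 191)

25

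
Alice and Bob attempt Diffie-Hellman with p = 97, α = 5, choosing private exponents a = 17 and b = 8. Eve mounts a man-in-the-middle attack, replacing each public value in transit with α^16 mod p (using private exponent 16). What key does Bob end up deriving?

Bob receives Eve's public value M = 5^16 mod 97 instead of the honest one.
5^1 ≡ 5 (mod 97)
5^2 = (5^1)^2 ≡ 5^2 = 25 ≡ 25 (mod 97)
5^4 = (5^2)^2 ≡ 25^2 = 625 ≡ 43 (mod 97)
5^8 = (5^4)^2 ≡ 43^2 = 1849 ≡ 6 (mod 97)
5^16 = (5^8)^2 ≡ 6^2 = 36 ≡ 36 (mod 97)
So M = 36. Bob computes K = M^8 mod 97.
36^1 ≡ 36 (mod 97)
36^2 = (36^1)^2 ≡ 36^2 = 1296 ≡ 35 (mod 97)
36^4 = (36^2)^2 ≡ 35^2 = 1225 ≡ 61 (mod 97)
36^8 = (36^4)^2 ≡ 61^2 = 3721 ≡ 35 (mod 97)

35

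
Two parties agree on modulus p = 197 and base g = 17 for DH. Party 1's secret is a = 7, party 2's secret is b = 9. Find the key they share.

87

Party 1 sends A = g^a mod p = 17^7 mod 197.
17^1 ≡ 17 (mod 197)
17^2 = (17^1)^2 ≡ 17^2 = 289 ≡ 92 (mod 197)
17^4 = (17^2)^2 ≡ 92^2 = 8464 ≡ 190 (mod 197)
17^7 = 17^4 · 17^2 · 17^1 ≡ 190 · 92 · 17 ≡ 84 (mod 197).
So A = 84. Party 2 then computes K = A^b mod p = 84^9 mod 197.
84^1 ≡ 84 (mod 197)
84^2 = (84^1)^2 ≡ 84^2 = 7056 ≡ 161 (mod 197)
84^4 = (84^2)^2 ≡ 161^2 = 25921 ≡ 114 (mod 197)
84^8 = (84^4)^2 ≡ 114^2 = 12996 ≡ 191 (mod 197)
84^9 = 84^8 · 84^1 ≡ 191 · 84 ≡ 87 (mod 197).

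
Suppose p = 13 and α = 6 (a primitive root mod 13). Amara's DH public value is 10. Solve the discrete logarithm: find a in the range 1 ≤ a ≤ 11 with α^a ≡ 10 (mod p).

2

Try successive powers of 6 modulo 13:
6^1 ≡ 6
6^2 ≡ 10
Found: a = 2.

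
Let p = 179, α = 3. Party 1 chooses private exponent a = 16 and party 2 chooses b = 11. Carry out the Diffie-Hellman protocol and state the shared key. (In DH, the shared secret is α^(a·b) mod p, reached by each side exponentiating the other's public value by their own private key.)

20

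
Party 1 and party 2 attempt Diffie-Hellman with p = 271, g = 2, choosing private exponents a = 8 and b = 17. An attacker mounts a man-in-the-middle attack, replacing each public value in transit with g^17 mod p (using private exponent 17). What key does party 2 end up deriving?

Party 2 receives an attacker's public value M = 2^17 mod 271 instead of the honest one.
2^1 ≡ 2 (mod 271)
2^2 = (2^1)^2 ≡ 2^2 = 4 ≡ 4 (mod 271)
2^4 = (2^2)^2 ≡ 4^2 = 16 ≡ 16 (mod 271)
2^8 = (2^4)^2 ≡ 16^2 = 256 ≡ 256 (mod 271)
2^16 = (2^8)^2 ≡ 256^2 = 65536 ≡ 225 (mod 271)
2^17 = 2^16 · 2^1 ≡ 225 · 2 ≡ 179 (mod 271).
So M = 179. Party 2 computes K = M^17 mod 271.
179^1 ≡ 179 (mod 271)
179^2 = (179^1)^2 ≡ 179^2 = 32041 ≡ 63 (mod 271)
179^4 = (179^2)^2 ≡ 63^2 = 3969 ≡ 175 (mod 271)
179^8 = (179^4)^2 ≡ 175^2 = 30625 ≡ 2 (mod 271)
179^16 = (179^8)^2 ≡ 2^2 = 4 ≡ 4 (mod 271)
179^17 = 179^16 · 179^1 ≡ 4 · 179 ≡ 174 (mod 271).

174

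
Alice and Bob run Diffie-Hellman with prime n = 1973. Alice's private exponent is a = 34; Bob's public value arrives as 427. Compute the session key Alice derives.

262

Shared key K = 427^34 mod 1973.
427^1 ≡ 427 (mod 1973)
427^2 = (427^1)^2 ≡ 427^2 = 182329 ≡ 813 (mod 1973)
427^4 = (427^2)^2 ≡ 813^2 = 660969 ≡ 14 (mod 1973)
427^8 = (427^4)^2 ≡ 14^2 = 196 ≡ 196 (mod 1973)
427^16 = (427^8)^2 ≡ 196^2 = 38416 ≡ 929 (mod 1973)
427^32 = (427^16)^2 ≡ 929^2 = 863041 ≡ 840 (mod 1973)
427^34 = 427^32 · 427^2 ≡ 840 · 813 ≡ 262 (mod 1973).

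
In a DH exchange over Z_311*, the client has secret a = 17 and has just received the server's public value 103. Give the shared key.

Shared key K = 103^17 mod 311.
103^1 ≡ 103 (mod 311)
103^2 = (103^1)^2 ≡ 103^2 = 10609 ≡ 35 (mod 311)
103^4 = (103^2)^2 ≡ 35^2 = 1225 ≡ 292 (mod 311)
103^8 = (103^4)^2 ≡ 292^2 = 85264 ≡ 50 (mod 311)
103^16 = (103^8)^2 ≡ 50^2 = 2500 ≡ 12 (mod 311)
103^17 = 103^16 · 103^1 ≡ 12 · 103 ≡ 303 (mod 311).

303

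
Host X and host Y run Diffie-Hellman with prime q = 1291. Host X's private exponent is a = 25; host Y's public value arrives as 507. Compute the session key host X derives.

Shared key K = 507^25 mod 1291.
507^1 ≡ 507 (mod 1291)
507^2 = (507^1)^2 ≡ 507^2 = 257049 ≡ 140 (mod 1291)
507^4 = (507^2)^2 ≡ 140^2 = 19600 ≡ 235 (mod 1291)
507^8 = (507^4)^2 ≡ 235^2 = 55225 ≡ 1003 (mod 1291)
507^16 = (507^8)^2 ≡ 1003^2 = 1006009 ≡ 320 (mod 1291)
507^25 = 507^16 · 507^8 · 507^1 ≡ 320 · 1003 · 507 ≡ 43 (mod 1291).

43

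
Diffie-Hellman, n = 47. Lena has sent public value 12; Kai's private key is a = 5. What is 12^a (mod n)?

14

Shared key K = 12^5 mod 47.
12^1 ≡ 12 (mod 47)
12^2 = (12^1)^2 ≡ 12^2 = 144 ≡ 3 (mod 47)
12^4 = (12^2)^2 ≡ 3^2 = 9 ≡ 9 (mod 47)
12^5 = 12^4 · 12^1 ≡ 9 · 12 ≡ 14 (mod 47).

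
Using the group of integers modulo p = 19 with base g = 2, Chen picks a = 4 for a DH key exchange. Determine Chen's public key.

Public value = 2^4 (mod 19).
2^1 ≡ 2 (mod 19)
2^2 = (2^1)^2 ≡ 2^2 = 4 ≡ 4 (mod 19)
2^4 = (2^2)^2 ≡ 4^2 = 16 ≡ 16 (mod 19)

16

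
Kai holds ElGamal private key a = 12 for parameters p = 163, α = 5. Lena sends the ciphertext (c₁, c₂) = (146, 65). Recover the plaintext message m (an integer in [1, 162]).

25

Shared mask s = c₁^a mod p = 146^12 mod 163.
146^1 ≡ 146 (mod 163)
146^2 = (146^1)^2 ≡ 146^2 = 21316 ≡ 126 (mod 163)
146^4 = (146^2)^2 ≡ 126^2 = 15876 ≡ 65 (mod 163)
146^8 = (146^4)^2 ≡ 65^2 = 4225 ≡ 150 (mod 163)
146^12 = 146^8 · 146^4 ≡ 150 · 65 ≡ 133 (mod 163).
So s = 133; s⁻¹ ≡ 38 (mod 163).
m = c₂ · s⁻¹ mod 163 = 65 · 38 mod 163 = 25.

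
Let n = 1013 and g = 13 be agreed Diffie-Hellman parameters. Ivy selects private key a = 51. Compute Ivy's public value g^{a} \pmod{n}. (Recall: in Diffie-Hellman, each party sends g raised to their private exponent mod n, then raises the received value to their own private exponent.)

Public value = 13^{51} \pmod{1013}.
13^1 ≡ 13 (mod 1013)
13^2 = (13^1)^2 ≡ 13^2 = 169 ≡ 169 (mod 1013)
13^4 = (13^2)^2 ≡ 169^2 = 28561 ≡ 197 (mod 1013)
13^8 = (13^4)^2 ≡ 197^2 = 38809 ≡ 315 (mod 1013)
13^16 = (13^8)^2 ≡ 315^2 = 99225 ≡ 964 (mod 1013)
13^32 = (13^16)^2 ≡ 964^2 = 929296 ≡ 375 (mod 1013)
13^51 = 13^32 · 13^16 · 13^2 · 13^1 ≡ 375 · 964 · 169 · 13 ≡ 201 (mod 1013).

201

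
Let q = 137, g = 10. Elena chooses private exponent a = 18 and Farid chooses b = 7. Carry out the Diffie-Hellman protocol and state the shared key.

37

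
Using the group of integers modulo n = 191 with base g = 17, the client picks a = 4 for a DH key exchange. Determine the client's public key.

54

Public value = 17^4 (mod 191).
17^1 ≡ 17 (mod 191)
17^2 = (17^1)^2 ≡ 17^2 = 289 ≡ 98 (mod 191)
17^4 = (17^2)^2 ≡ 98^2 = 9604 ≡ 54 (mod 191)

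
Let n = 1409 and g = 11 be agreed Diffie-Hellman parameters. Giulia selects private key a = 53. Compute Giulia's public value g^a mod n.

312

Public value = 11^53 mod 1409.
11^1 ≡ 11 (mod 1409)
11^2 = (11^1)^2 ≡ 11^2 = 121 ≡ 121 (mod 1409)
11^4 = (11^2)^2 ≡ 121^2 = 14641 ≡ 551 (mod 1409)
11^8 = (11^4)^2 ≡ 551^2 = 303601 ≡ 666 (mod 1409)
11^16 = (11^8)^2 ≡ 666^2 = 443556 ≡ 1130 (mod 1409)
11^32 = (11^16)^2 ≡ 1130^2 = 1276900 ≡ 346 (mod 1409)
11^53 = 11^32 · 11^16 · 11^4 · 11^1 ≡ 346 · 1130 · 551 · 11 ≡ 312 (mod 1409).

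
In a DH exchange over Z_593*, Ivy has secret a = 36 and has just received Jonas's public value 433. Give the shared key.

585

Shared key K = 433^36 mod 593.
433^1 ≡ 433 (mod 593)
433^2 = (433^1)^2 ≡ 433^2 = 187489 ≡ 101 (mod 593)
433^4 = (433^2)^2 ≡ 101^2 = 10201 ≡ 120 (mod 593)
433^8 = (433^4)^2 ≡ 120^2 = 14400 ≡ 168 (mod 593)
433^16 = (433^8)^2 ≡ 168^2 = 28224 ≡ 353 (mod 593)
433^32 = (433^16)^2 ≡ 353^2 = 124609 ≡ 79 (mod 593)
433^36 = 433^32 · 433^4 ≡ 79 · 120 ≡ 585 (mod 593).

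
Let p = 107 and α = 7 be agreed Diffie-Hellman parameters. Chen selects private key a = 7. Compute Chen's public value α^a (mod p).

71

Public value = 7^7 (mod 107).
7^1 ≡ 7 (mod 107)
7^2 = (7^1)^2 ≡ 7^2 = 49 ≡ 49 (mod 107)
7^4 = (7^2)^2 ≡ 49^2 = 2401 ≡ 47 (mod 107)
7^7 = 7^4 · 7^2 · 7^1 ≡ 47 · 49 · 7 ≡ 71 (mod 107).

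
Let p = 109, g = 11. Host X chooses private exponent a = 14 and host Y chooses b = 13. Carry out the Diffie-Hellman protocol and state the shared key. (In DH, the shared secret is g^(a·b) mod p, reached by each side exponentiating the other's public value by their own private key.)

102

Host X sends A = g^a mod p = 11^14 mod 109.
11^1 ≡ 11 (mod 109)
11^2 = (11^1)^2 ≡ 11^2 = 121 ≡ 12 (mod 109)
11^4 = (11^2)^2 ≡ 12^2 = 144 ≡ 35 (mod 109)
11^8 = (11^4)^2 ≡ 35^2 = 1225 ≡ 26 (mod 109)
11^14 = 11^8 · 11^4 · 11^2 ≡ 26 · 35 · 12 ≡ 20 (mod 109).
So A = 20. Host Y then computes K = A^b mod p = 20^13 mod 109.
20^1 ≡ 20 (mod 109)
20^2 = (20^1)^2 ≡ 20^2 = 400 ≡ 73 (mod 109)
20^4 = (20^2)^2 ≡ 73^2 = 5329 ≡ 97 (mod 109)
20^8 = (20^4)^2 ≡ 97^2 = 9409 ≡ 35 (mod 109)
20^13 = 20^8 · 20^4 · 20^1 ≡ 35 · 97 · 20 ≡ 102 (mod 109).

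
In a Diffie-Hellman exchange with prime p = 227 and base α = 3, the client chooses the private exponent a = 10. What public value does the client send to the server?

29

Public value = 3^10 (mod 227).
3^1 ≡ 3 (mod 227)
3^2 = (3^1)^2 ≡ 3^2 = 9 ≡ 9 (mod 227)
3^4 = (3^2)^2 ≡ 9^2 = 81 ≡ 81 (mod 227)
3^8 = (3^4)^2 ≡ 81^2 = 6561 ≡ 205 (mod 227)
3^10 = 3^8 · 3^2 ≡ 205 · 9 ≡ 29 (mod 227).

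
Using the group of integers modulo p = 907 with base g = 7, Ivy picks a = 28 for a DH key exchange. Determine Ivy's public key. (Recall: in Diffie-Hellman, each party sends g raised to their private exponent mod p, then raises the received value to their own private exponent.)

444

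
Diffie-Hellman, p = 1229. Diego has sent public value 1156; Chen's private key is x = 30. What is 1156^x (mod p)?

Shared key K = 1156^30 mod 1229.
1156^1 ≡ 1156 (mod 1229)
1156^2 = (1156^1)^2 ≡ 1156^2 = 1336336 ≡ 413 (mod 1229)
1156^4 = (1156^2)^2 ≡ 413^2 = 170569 ≡ 967 (mod 1229)
1156^8 = (1156^4)^2 ≡ 967^2 = 935089 ≡ 1049 (mod 1229)
1156^16 = (1156^8)^2 ≡ 1049^2 = 1100401 ≡ 446 (mod 1229)
1156^30 = 1156^16 · 1156^8 · 1156^4 · 1156^2 ≡ 446 · 1049 · 967 · 413 ≡ 437 (mod 1229).

437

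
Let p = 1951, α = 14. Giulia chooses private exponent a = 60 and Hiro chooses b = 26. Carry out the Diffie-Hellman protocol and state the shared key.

1142

Giulia sends A = α^a mod p = 14^60 mod 1951.
14^1 ≡ 14 (mod 1951)
14^2 = (14^1)^2 ≡ 14^2 = 196 ≡ 196 (mod 1951)
14^4 = (14^2)^2 ≡ 196^2 = 38416 ≡ 1347 (mod 1951)
14^8 = (14^4)^2 ≡ 1347^2 = 1814409 ≡ 1930 (mod 1951)
14^16 = (14^8)^2 ≡ 1930^2 = 3724900 ≡ 441 (mod 1951)
14^32 = (14^16)^2 ≡ 441^2 = 194481 ≡ 1332 (mod 1951)
14^60 = 14^32 · 14^16 · 14^8 · 14^4 ≡ 1332 · 441 · 1930 · 1347 ≡ 1378 (mod 1951).
So A = 1378. Hiro then computes K = A^b mod p = 1378^26 mod 1951.
1378^1 ≡ 1378 (mod 1951)
1378^2 = (1378^1)^2 ≡ 1378^2 = 1898884 ≡ 561 (mod 1951)
1378^4 = (1378^2)^2 ≡ 561^2 = 314721 ≡ 610 (mod 1951)
1378^8 = (1378^4)^2 ≡ 610^2 = 372100 ≡ 1410 (mod 1951)
1378^16 = (1378^8)^2 ≡ 1410^2 = 1988100 ≡ 31 (mod 1951)
1378^26 = 1378^16 · 1378^8 · 1378^2 ≡ 31 · 1410 · 561 ≡ 1142 (mod 1951).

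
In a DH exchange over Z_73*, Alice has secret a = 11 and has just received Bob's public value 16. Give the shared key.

37

Shared key K = 16^11 mod 73.
16^1 ≡ 16 (mod 73)
16^2 = (16^1)^2 ≡ 16^2 = 256 ≡ 37 (mod 73)
16^4 = (16^2)^2 ≡ 37^2 = 1369 ≡ 55 (mod 73)
16^8 = (16^4)^2 ≡ 55^2 = 3025 ≡ 32 (mod 73)
16^11 = 16^8 · 16^2 · 16^1 ≡ 32 · 37 · 16 ≡ 37 (mod 73).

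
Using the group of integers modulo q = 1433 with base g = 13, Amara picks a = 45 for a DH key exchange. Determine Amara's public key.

324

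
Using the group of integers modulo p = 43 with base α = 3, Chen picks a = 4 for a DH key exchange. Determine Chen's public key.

Public value = 3^4 (mod 43).
3^1 ≡ 3 (mod 43)
3^2 = (3^1)^2 ≡ 3^2 = 9 ≡ 9 (mod 43)
3^4 = (3^2)^2 ≡ 9^2 = 81 ≡ 38 (mod 43)

38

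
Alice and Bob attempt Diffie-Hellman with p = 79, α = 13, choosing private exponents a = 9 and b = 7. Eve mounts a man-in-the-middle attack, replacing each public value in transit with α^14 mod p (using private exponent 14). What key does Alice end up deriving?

Alice receives Eve's public value M = 13^14 mod 79 instead of the honest one.
13^1 ≡ 13 (mod 79)
13^2 = (13^1)^2 ≡ 13^2 = 169 ≡ 11 (mod 79)
13^4 = (13^2)^2 ≡ 11^2 = 121 ≡ 42 (mod 79)
13^8 = (13^4)^2 ≡ 42^2 = 1764 ≡ 26 (mod 79)
13^14 = 13^8 · 13^4 · 13^2 ≡ 26 · 42 · 11 ≡ 4 (mod 79).
So M = 4. Alice computes K = M^9 mod 79.
4^1 ≡ 4 (mod 79)
4^2 = (4^1)^2 ≡ 4^2 = 16 ≡ 16 (mod 79)
4^4 = (4^2)^2 ≡ 16^2 = 256 ≡ 19 (mod 79)
4^8 = (4^4)^2 ≡ 19^2 = 361 ≡ 45 (mod 79)
4^9 = 4^8 · 4^1 ≡ 45 · 4 ≡ 22 (mod 79).

22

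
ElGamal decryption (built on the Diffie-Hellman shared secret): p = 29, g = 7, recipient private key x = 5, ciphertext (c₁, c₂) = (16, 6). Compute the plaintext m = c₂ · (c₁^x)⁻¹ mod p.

28

Shared mask s = c₁^x mod p = 16^5 mod 29.
16^1 ≡ 16 (mod 29)
16^2 = (16^1)^2 ≡ 16^2 = 256 ≡ 24 (mod 29)
16^4 = (16^2)^2 ≡ 24^2 = 576 ≡ 25 (mod 29)
16^5 = 16^4 · 16^1 ≡ 25 · 16 ≡ 23 (mod 29).
So s = 23; s⁻¹ ≡ 24 (mod 29).
m = c₂ · s⁻¹ mod 29 = 6 · 24 mod 29 = 28.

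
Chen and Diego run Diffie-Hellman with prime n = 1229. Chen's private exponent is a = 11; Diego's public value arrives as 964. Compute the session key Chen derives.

Shared key K = 964^11 mod 1229.
964^1 ≡ 964 (mod 1229)
964^2 = (964^1)^2 ≡ 964^2 = 929296 ≡ 172 (mod 1229)
964^4 = (964^2)^2 ≡ 172^2 = 29584 ≡ 88 (mod 1229)
964^8 = (964^4)^2 ≡ 88^2 = 7744 ≡ 370 (mod 1229)
964^11 = 964^8 · 964^2 · 964^1 ≡ 370 · 172 · 964 ≡ 967 (mod 1229).

967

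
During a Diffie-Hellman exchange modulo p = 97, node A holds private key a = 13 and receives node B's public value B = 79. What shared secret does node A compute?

Shared key K = 79^13 mod 97.
79^1 ≡ 79 (mod 97)
79^2 = (79^1)^2 ≡ 79^2 = 6241 ≡ 33 (mod 97)
79^4 = (79^2)^2 ≡ 33^2 = 1089 ≡ 22 (mod 97)
79^8 = (79^4)^2 ≡ 22^2 = 484 ≡ 96 (mod 97)
79^13 = 79^8 · 79^4 · 79^1 ≡ 96 · 22 · 79 ≡ 8 (mod 97).

8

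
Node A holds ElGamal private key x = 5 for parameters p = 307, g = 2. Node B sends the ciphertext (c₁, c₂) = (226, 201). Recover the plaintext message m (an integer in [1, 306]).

Shared mask s = c₁^x mod p = 226^5 mod 307.
226^1 ≡ 226 (mod 307)
226^2 = (226^1)^2 ≡ 226^2 = 51076 ≡ 114 (mod 307)
226^4 = (226^2)^2 ≡ 114^2 = 12996 ≡ 102 (mod 307)
226^5 = 226^4 · 226^1 ≡ 102 · 226 ≡ 27 (mod 307).
So s = 27; s⁻¹ ≡ 91 (mod 307).
m = c₂ · s⁻¹ mod 307 = 201 · 91 mod 307 = 178.

178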